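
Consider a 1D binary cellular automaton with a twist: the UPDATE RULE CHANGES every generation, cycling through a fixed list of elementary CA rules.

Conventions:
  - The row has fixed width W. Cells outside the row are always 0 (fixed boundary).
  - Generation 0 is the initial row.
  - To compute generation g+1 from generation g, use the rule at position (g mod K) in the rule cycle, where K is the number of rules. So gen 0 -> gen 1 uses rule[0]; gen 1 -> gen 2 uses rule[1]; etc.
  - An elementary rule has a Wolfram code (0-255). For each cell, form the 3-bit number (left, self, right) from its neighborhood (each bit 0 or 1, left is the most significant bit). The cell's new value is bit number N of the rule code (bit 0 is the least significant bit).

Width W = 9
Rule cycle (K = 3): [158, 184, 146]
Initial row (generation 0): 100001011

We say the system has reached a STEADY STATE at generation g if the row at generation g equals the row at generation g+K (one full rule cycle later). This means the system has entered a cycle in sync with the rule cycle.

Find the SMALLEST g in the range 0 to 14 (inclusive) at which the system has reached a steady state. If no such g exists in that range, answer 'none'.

Gen 0: 100001011
Gen 1 (rule 158): 110011010
Gen 2 (rule 184): 101010101
Gen 3 (rule 146): 000000000
Gen 4 (rule 158): 000000000
Gen 5 (rule 184): 000000000
Gen 6 (rule 146): 000000000
Gen 7 (rule 158): 000000000
Gen 8 (rule 184): 000000000
Gen 9 (rule 146): 000000000
Gen 10 (rule 158): 000000000
Gen 11 (rule 184): 000000000
Gen 12 (rule 146): 000000000
Gen 13 (rule 158): 000000000
Gen 14 (rule 184): 000000000
Gen 15 (rule 146): 000000000
Gen 16 (rule 158): 000000000
Gen 17 (rule 184): 000000000

Answer: 3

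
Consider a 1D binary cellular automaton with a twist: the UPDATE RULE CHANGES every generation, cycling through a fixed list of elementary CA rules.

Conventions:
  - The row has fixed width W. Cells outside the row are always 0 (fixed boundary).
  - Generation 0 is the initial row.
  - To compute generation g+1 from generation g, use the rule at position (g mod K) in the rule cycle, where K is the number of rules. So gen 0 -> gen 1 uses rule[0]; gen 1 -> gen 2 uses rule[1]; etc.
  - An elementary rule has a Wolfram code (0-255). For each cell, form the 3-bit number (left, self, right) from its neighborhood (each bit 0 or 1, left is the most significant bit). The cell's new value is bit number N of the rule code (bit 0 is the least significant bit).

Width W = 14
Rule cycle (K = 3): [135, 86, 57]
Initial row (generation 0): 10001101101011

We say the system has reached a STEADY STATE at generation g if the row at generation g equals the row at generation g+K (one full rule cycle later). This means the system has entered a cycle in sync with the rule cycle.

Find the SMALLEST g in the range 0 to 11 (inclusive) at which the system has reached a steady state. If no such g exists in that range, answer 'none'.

Answer: none

Derivation:
Gen 0: 10001101101011
Gen 1 (rule 135): 10110000001000
Gen 2 (rule 86): 10011000011100
Gen 3 (rule 57): 01010111010011
Gen 4 (rule 135): 11010010010100
Gen 5 (rule 86): 01011111110110
Gen 6 (rule 57): 00110000001101
Gen 7 (rule 135): 11000111110001
Gen 8 (rule 86): 01101000011011
Gen 9 (rule 57): 01010111010110
Gen 10 (rule 135): 11010010010000
Gen 11 (rule 86): 01011111111000
Gen 12 (rule 57): 00110000000111
Gen 13 (rule 135): 11000111111010
Gen 14 (rule 86): 01101000001011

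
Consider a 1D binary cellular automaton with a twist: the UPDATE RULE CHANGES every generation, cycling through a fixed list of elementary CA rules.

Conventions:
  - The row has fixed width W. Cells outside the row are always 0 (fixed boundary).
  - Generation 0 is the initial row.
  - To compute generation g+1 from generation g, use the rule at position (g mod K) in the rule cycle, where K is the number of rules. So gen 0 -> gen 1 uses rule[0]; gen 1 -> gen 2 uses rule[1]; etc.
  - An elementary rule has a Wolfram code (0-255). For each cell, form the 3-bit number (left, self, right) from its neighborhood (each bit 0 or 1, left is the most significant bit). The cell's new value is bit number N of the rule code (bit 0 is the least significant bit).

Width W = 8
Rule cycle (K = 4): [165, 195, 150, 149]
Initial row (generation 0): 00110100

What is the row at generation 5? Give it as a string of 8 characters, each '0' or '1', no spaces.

Answer: 00100101

Derivation:
Gen 0: 00110100
Gen 1 (rule 165): 10001101
Gen 2 (rule 195): 00110100
Gen 3 (rule 150): 01000110
Gen 4 (rule 149): 01110001
Gen 5 (rule 165): 00100101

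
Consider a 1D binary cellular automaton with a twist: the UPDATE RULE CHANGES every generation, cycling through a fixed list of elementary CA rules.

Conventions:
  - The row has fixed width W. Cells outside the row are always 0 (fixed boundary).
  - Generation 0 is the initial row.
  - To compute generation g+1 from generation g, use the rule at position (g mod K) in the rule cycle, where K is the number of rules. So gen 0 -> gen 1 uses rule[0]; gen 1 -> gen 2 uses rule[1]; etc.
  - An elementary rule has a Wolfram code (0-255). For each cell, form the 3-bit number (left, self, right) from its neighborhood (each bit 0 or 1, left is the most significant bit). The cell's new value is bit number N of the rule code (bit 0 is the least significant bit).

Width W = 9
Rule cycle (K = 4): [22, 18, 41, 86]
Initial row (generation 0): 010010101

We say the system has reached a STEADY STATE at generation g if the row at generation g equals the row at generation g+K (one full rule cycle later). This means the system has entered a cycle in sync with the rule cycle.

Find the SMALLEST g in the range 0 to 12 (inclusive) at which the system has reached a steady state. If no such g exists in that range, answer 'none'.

Answer: none

Derivation:
Gen 0: 010010101
Gen 1 (rule 22): 111110101
Gen 2 (rule 18): 000000000
Gen 3 (rule 41): 111111111
Gen 4 (rule 86): 000000001
Gen 5 (rule 22): 000000011
Gen 6 (rule 18): 000000100
Gen 7 (rule 41): 111110001
Gen 8 (rule 86): 000011011
Gen 9 (rule 22): 000100000
Gen 10 (rule 18): 001010000
Gen 11 (rule 41): 100100111
Gen 12 (rule 86): 111111001
Gen 13 (rule 22): 000000111
Gen 14 (rule 18): 000001000
Gen 15 (rule 41): 111100011
Gen 16 (rule 86): 000110101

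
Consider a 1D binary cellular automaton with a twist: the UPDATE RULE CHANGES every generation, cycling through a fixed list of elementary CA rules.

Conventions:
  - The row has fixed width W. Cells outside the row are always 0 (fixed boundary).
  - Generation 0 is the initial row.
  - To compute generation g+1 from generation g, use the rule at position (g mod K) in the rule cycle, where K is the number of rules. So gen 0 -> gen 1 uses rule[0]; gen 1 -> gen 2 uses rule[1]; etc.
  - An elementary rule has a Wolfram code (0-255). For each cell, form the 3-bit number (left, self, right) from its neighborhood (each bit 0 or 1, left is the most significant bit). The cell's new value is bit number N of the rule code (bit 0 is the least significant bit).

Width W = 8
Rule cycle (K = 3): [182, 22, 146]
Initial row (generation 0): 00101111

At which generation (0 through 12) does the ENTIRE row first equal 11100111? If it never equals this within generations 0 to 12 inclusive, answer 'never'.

Answer: 4

Derivation:
Gen 0: 00101111
Gen 1 (rule 182): 01110110
Gen 2 (rule 22): 10000001
Gen 3 (rule 146): 01000010
Gen 4 (rule 182): 11100111
Gen 5 (rule 22): 00011000
Gen 6 (rule 146): 00100100
Gen 7 (rule 182): 01111110
Gen 8 (rule 22): 10000001
Gen 9 (rule 146): 01000010
Gen 10 (rule 182): 11100111
Gen 11 (rule 22): 00011000
Gen 12 (rule 146): 00100100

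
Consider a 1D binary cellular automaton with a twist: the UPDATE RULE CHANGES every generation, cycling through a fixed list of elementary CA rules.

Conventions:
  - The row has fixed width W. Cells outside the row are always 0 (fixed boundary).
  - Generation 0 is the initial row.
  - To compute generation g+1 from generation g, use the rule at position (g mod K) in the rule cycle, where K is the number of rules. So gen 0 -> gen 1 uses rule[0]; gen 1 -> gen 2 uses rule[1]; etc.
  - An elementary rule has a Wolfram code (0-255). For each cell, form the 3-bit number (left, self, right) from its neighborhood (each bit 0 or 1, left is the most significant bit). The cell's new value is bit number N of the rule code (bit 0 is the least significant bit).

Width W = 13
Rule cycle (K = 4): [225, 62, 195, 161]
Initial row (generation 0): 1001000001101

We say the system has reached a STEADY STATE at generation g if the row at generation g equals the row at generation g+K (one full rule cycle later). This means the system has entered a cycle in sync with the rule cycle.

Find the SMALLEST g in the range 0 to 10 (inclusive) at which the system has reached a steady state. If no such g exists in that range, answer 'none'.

Answer: none

Derivation:
Gen 0: 1001000001101
Gen 1 (rule 225): 0000011100110
Gen 2 (rule 62): 0000110011101
Gen 3 (rule 195): 1111010101100
Gen 4 (rule 161): 0110101010001
Gen 5 (rule 225): 0011010100100
Gen 6 (rule 62): 0110111111110
Gen 7 (rule 195): 1010011111110
Gen 8 (rule 161): 0100001111100
Gen 9 (rule 225): 0001100111101
Gen 10 (rule 62): 0011011100011
Gen 11 (rule 195): 1101001101101
Gen 12 (rule 161): 0010000010010
Gen 13 (rule 225): 1000111000000
Gen 14 (rule 62): 1101100100000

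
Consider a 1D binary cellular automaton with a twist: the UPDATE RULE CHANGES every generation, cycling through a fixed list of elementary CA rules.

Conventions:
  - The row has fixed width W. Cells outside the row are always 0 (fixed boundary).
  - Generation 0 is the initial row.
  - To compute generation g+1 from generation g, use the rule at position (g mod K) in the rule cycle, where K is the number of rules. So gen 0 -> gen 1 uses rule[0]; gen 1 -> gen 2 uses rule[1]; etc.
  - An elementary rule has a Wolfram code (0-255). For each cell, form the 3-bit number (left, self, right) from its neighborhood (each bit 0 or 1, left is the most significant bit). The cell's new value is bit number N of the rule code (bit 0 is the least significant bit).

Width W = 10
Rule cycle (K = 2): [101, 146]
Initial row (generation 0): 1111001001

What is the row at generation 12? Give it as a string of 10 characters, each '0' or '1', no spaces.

Answer: 0100010001

Derivation:
Gen 0: 1111001001
Gen 1 (rule 101): 0001001001
Gen 2 (rule 146): 0010110110
Gen 3 (rule 101): 1011011010
Gen 4 (rule 146): 0000000001
Gen 5 (rule 101): 1111111101
Gen 6 (rule 146): 0111111000
Gen 7 (rule 101): 0000001011
Gen 8 (rule 146): 0000010000
Gen 9 (rule 101): 1111010111
Gen 10 (rule 146): 0110000010
Gen 11 (rule 101): 0010111010
Gen 12 (rule 146): 0100010001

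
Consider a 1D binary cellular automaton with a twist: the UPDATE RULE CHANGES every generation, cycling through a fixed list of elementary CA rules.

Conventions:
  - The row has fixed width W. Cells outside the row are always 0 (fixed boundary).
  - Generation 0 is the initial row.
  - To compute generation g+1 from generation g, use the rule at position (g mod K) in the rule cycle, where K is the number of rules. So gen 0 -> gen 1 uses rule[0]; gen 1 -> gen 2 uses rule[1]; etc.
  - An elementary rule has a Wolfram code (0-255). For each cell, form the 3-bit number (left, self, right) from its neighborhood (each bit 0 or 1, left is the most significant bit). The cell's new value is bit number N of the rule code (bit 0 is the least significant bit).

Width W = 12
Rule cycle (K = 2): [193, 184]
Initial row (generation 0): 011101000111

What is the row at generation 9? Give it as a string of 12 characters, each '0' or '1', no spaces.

Gen 0: 011101000111
Gen 1 (rule 193): 001100010011
Gen 2 (rule 184): 001010001010
Gen 3 (rule 193): 100000100000
Gen 4 (rule 184): 010000010000
Gen 5 (rule 193): 000111000111
Gen 6 (rule 184): 000110100110
Gen 7 (rule 193): 110010000010
Gen 8 (rule 184): 101001000001
Gen 9 (rule 193): 000000011100

Answer: 000000011100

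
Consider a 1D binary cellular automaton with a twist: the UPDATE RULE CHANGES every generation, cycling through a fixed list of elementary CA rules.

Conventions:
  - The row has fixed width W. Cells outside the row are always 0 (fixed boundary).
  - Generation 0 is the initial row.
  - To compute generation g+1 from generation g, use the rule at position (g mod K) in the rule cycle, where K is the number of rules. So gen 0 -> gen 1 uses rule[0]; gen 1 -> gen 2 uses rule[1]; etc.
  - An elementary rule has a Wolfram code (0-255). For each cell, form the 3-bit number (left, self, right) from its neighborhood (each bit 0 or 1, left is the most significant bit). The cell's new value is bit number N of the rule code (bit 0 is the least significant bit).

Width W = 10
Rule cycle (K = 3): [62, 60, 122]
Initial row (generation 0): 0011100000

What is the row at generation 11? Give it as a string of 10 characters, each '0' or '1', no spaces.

Gen 0: 0011100000
Gen 1 (rule 62): 0110010000
Gen 2 (rule 60): 0101011000
Gen 3 (rule 122): 1010111100
Gen 4 (rule 62): 1111100010
Gen 5 (rule 60): 1000010011
Gen 6 (rule 122): 0100101111
Gen 7 (rule 62): 1111111000
Gen 8 (rule 60): 1000000100
Gen 9 (rule 122): 0100001010
Gen 10 (rule 62): 1110011111
Gen 11 (rule 60): 1001010000

Answer: 1001010000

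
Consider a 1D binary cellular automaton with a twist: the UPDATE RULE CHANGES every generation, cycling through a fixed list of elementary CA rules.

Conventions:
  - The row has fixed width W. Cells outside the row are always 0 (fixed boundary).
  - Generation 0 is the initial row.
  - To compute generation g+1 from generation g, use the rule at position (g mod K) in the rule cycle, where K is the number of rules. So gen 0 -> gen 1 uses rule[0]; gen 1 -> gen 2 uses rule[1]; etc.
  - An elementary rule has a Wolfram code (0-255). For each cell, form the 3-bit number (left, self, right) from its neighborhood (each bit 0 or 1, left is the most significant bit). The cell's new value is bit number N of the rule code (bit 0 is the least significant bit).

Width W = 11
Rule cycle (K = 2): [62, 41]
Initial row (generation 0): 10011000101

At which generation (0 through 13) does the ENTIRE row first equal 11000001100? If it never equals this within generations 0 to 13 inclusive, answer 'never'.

Answer: 13

Derivation:
Gen 0: 10011000101
Gen 1 (rule 62): 11110101111
Gen 2 (rule 41): 10001011000
Gen 3 (rule 62): 11011110100
Gen 4 (rule 41): 10110001001
Gen 5 (rule 62): 11101011111
Gen 6 (rule 41): 10010110000
Gen 7 (rule 62): 11111101000
Gen 8 (rule 41): 10000010011
Gen 9 (rule 62): 11000111110
Gen 10 (rule 41): 10010100000
Gen 11 (rule 62): 11111110000
Gen 12 (rule 41): 10000000111
Gen 13 (rule 62): 11000001100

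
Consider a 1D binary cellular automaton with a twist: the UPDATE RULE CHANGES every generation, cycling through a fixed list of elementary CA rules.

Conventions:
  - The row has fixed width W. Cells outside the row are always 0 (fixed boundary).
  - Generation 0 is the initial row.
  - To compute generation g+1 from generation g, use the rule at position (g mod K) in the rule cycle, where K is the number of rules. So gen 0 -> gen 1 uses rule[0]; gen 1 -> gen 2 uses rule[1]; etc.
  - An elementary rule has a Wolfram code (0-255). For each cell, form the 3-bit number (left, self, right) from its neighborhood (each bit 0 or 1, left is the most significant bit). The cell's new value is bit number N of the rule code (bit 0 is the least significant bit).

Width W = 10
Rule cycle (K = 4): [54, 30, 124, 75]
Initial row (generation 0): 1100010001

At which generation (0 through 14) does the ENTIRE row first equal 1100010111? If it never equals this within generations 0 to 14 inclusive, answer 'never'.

Answer: 4

Derivation:
Gen 0: 1100010001
Gen 1 (rule 54): 0010111011
Gen 2 (rule 30): 0110100010
Gen 3 (rule 124): 0111110011
Gen 4 (rule 75): 1100010111
Gen 5 (rule 54): 0010111000
Gen 6 (rule 30): 0110100100
Gen 7 (rule 124): 0111110110
Gen 8 (rule 75): 1100010110
Gen 9 (rule 54): 0010111001
Gen 10 (rule 30): 0110100111
Gen 11 (rule 124): 0111110101
Gen 12 (rule 75): 1100010000
Gen 13 (rule 54): 0010111000
Gen 14 (rule 30): 0110100100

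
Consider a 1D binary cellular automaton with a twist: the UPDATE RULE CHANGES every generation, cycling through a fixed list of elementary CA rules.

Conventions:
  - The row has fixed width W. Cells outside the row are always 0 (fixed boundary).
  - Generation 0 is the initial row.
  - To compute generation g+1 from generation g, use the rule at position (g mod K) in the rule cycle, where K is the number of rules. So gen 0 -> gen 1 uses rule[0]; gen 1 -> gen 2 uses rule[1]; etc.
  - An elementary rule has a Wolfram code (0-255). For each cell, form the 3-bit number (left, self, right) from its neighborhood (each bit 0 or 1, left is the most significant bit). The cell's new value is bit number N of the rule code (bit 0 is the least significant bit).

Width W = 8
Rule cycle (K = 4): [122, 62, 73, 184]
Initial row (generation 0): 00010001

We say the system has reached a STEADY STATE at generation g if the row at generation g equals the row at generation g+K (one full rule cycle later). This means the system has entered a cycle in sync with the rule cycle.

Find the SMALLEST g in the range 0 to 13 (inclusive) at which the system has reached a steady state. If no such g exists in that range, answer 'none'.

Gen 0: 00010001
Gen 1 (rule 122): 00101010
Gen 2 (rule 62): 01111111
Gen 3 (rule 73): 01000001
Gen 4 (rule 184): 00100000
Gen 5 (rule 122): 01010000
Gen 6 (rule 62): 11111000
Gen 7 (rule 73): 10001011
Gen 8 (rule 184): 01000110
Gen 9 (rule 122): 10101111
Gen 10 (rule 62): 11111000
Gen 11 (rule 73): 10001011
Gen 12 (rule 184): 01000110
Gen 13 (rule 122): 10101111
Gen 14 (rule 62): 11111000
Gen 15 (rule 73): 10001011
Gen 16 (rule 184): 01000110
Gen 17 (rule 122): 10101111

Answer: 6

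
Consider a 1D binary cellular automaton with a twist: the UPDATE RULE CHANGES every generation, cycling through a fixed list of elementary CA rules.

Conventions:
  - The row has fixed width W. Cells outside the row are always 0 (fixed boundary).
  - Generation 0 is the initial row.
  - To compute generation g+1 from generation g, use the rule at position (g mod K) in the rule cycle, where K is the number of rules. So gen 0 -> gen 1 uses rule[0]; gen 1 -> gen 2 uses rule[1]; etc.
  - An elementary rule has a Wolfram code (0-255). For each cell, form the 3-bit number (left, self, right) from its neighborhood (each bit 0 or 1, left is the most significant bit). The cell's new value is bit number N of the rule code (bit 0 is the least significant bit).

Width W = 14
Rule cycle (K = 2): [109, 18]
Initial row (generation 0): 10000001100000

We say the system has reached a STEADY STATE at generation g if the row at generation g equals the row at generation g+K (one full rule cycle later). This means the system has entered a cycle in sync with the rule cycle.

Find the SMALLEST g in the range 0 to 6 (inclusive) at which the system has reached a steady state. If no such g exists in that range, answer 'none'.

Answer: 2

Derivation:
Gen 0: 10000001100000
Gen 1 (rule 109): 10111101101111
Gen 2 (rule 18): 00000000000000
Gen 3 (rule 109): 11111111111111
Gen 4 (rule 18): 00000000000000
Gen 5 (rule 109): 11111111111111
Gen 6 (rule 18): 00000000000000
Gen 7 (rule 109): 11111111111111
Gen 8 (rule 18): 00000000000000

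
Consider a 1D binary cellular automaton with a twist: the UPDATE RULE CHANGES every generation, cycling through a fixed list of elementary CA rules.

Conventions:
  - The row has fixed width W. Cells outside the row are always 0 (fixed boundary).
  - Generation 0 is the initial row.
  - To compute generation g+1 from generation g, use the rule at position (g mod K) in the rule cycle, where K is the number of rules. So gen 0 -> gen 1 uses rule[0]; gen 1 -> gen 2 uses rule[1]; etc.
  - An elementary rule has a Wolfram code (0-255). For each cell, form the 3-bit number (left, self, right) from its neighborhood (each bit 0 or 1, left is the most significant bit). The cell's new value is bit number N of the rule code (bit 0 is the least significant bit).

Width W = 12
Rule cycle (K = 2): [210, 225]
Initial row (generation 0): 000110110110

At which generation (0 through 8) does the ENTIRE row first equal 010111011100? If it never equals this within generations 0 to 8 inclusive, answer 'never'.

Gen 0: 000110110110
Gen 1 (rule 210): 001010010011
Gen 2 (rule 225): 100100000001
Gen 3 (rule 210): 011010000010
Gen 4 (rule 225): 001100111000
Gen 5 (rule 210): 010111011100
Gen 6 (rule 225): 001011101101
Gen 7 (rule 210): 010001100100
Gen 8 (rule 225): 000100100001

Answer: 5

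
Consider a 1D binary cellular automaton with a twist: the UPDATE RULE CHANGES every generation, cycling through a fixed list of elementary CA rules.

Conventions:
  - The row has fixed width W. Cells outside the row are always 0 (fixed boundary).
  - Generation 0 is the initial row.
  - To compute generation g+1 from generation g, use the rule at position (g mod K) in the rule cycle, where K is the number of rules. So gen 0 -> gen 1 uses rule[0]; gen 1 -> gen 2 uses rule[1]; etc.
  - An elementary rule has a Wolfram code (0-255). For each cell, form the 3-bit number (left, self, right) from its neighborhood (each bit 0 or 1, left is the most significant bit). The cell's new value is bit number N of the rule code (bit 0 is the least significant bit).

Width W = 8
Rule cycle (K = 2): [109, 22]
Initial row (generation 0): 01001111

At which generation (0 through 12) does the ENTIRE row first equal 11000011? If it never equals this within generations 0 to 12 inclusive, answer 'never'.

Answer: 4

Derivation:
Gen 0: 01001111
Gen 1 (rule 109): 01001001
Gen 2 (rule 22): 11111111
Gen 3 (rule 109): 10000001
Gen 4 (rule 22): 11000011
Gen 5 (rule 109): 11011011
Gen 6 (rule 22): 00000000
Gen 7 (rule 109): 11111111
Gen 8 (rule 22): 00000000
Gen 9 (rule 109): 11111111
Gen 10 (rule 22): 00000000
Gen 11 (rule 109): 11111111
Gen 12 (rule 22): 00000000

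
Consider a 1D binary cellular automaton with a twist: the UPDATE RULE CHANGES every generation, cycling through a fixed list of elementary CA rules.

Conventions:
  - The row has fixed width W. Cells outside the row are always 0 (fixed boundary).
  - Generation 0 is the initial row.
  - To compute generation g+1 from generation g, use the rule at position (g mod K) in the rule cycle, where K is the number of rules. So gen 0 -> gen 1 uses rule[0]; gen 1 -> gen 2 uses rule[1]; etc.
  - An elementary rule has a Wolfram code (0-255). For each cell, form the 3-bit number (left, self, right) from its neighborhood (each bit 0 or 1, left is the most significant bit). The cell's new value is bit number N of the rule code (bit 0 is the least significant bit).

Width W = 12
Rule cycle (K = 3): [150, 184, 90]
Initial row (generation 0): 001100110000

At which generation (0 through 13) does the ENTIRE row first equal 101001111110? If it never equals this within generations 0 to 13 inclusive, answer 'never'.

Gen 0: 001100110000
Gen 1 (rule 150): 010011001000
Gen 2 (rule 184): 001010100100
Gen 3 (rule 90): 010000011010
Gen 4 (rule 150): 111000100011
Gen 5 (rule 184): 110100010010
Gen 6 (rule 90): 110010101101
Gen 7 (rule 150): 001110100001
Gen 8 (rule 184): 001101010000
Gen 9 (rule 90): 011100001000
Gen 10 (rule 150): 101010011100
Gen 11 (rule 184): 010101011010
Gen 12 (rule 90): 100000011001
Gen 13 (rule 150): 110000100111

Answer: never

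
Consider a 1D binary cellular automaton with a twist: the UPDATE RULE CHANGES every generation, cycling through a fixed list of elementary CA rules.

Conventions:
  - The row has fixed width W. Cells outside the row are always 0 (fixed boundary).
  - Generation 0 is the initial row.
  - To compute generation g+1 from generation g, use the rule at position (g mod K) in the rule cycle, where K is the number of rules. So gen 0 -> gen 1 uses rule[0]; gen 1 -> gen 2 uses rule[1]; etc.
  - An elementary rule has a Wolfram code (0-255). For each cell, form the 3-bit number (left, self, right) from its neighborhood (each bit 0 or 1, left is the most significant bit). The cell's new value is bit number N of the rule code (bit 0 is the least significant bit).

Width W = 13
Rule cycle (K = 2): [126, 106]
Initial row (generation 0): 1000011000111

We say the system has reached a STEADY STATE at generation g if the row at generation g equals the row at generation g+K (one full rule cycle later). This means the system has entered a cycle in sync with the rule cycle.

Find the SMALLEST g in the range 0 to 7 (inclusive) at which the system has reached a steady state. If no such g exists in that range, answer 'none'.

Answer: 7

Derivation:
Gen 0: 1000011000111
Gen 1 (rule 126): 1100111101101
Gen 2 (rule 106): 1101100111110
Gen 3 (rule 126): 1111111100011
Gen 4 (rule 106): 1000000100111
Gen 5 (rule 126): 1100001111101
Gen 6 (rule 106): 1100011000110
Gen 7 (rule 126): 1110111101111
Gen 8 (rule 106): 1011100111001
Gen 9 (rule 126): 1110111101111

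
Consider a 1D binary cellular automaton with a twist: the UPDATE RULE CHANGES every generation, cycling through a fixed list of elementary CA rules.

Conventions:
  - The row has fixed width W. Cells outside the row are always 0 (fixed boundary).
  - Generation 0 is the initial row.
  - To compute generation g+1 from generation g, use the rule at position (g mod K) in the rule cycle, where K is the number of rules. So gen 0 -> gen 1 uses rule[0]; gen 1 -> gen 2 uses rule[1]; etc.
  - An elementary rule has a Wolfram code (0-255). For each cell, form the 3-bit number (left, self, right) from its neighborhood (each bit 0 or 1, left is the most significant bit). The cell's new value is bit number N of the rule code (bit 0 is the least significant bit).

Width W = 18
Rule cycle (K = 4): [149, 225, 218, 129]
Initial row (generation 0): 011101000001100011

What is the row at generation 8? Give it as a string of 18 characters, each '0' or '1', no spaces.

Gen 0: 011101000001100011
Gen 1 (rule 149): 001001111100011000
Gen 2 (rule 225): 100000111101001011
Gen 3 (rule 218): 010001111100110011
Gen 4 (rule 129): 000100111000000000
Gen 5 (rule 149): 110110010111111111
Gen 6 (rule 225): 011010001011111111
Gen 7 (rule 218): 111001010011111111
Gen 8 (rule 129): 010000000001111110

Answer: 010000000001111110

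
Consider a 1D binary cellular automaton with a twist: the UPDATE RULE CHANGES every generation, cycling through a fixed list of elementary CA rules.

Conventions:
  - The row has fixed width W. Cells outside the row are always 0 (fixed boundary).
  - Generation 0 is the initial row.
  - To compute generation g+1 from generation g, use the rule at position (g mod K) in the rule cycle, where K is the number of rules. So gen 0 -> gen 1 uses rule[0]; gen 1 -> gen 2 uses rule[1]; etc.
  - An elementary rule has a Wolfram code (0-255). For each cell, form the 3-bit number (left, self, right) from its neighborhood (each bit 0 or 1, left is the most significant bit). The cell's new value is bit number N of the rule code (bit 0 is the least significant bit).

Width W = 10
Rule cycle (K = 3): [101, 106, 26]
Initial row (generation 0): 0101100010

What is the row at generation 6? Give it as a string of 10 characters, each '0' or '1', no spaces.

Answer: 1101011010

Derivation:
Gen 0: 0101100010
Gen 1 (rule 101): 0110101010
Gen 2 (rule 106): 1111010100
Gen 3 (rule 26): 1000000010
Gen 4 (rule 101): 1011111010
Gen 5 (rule 106): 0110001100
Gen 6 (rule 26): 1101011010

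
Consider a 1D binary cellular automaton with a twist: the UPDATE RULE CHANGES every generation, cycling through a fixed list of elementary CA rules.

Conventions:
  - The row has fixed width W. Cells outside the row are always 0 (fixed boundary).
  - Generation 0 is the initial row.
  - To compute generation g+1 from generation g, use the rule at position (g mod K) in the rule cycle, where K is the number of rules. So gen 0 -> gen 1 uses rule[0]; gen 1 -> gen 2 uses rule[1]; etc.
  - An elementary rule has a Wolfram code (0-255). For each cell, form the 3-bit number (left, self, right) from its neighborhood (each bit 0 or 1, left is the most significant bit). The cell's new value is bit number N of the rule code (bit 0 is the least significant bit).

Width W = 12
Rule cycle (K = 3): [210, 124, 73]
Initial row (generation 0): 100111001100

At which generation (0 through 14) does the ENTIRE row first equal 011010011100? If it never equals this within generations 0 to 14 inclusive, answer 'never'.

Gen 0: 100111001100
Gen 1 (rule 210): 011011110110
Gen 2 (rule 124): 011110011111
Gen 3 (rule 73): 010010010001
Gen 4 (rule 210): 101101101010
Gen 5 (rule 124): 111111111111
Gen 6 (rule 73): 100000000001
Gen 7 (rule 210): 010000000010
Gen 8 (rule 124): 011000000011
Gen 9 (rule 73): 011011111011
Gen 10 (rule 210): 101001111001
Gen 11 (rule 124): 111101001101
Gen 12 (rule 73): 100100001100
Gen 13 (rule 210): 011010010110
Gen 14 (rule 124): 011111011111

Answer: never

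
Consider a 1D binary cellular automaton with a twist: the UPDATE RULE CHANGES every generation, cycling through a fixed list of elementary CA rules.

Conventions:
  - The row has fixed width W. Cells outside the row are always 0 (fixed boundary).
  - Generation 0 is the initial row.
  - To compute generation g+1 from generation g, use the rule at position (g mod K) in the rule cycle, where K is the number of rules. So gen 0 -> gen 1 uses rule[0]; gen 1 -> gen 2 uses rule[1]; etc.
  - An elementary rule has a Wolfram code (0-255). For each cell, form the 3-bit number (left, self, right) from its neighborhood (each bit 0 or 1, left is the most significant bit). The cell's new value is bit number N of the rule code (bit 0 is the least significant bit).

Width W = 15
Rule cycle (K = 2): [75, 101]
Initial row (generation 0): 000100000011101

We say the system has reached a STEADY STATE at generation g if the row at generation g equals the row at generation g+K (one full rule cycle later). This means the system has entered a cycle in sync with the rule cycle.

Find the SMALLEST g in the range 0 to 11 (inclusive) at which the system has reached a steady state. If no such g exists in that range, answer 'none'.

Gen 0: 000100000011101
Gen 1 (rule 75): 111001111110100
Gen 2 (rule 101): 001000000011101
Gen 3 (rule 75): 110011111110100
Gen 4 (rule 101): 010000000011101
Gen 5 (rule 75): 100111111110100
Gen 6 (rule 101): 100000000011101
Gen 7 (rule 75): 001111111110100
Gen 8 (rule 101): 100000000011101
Gen 9 (rule 75): 001111111110100
Gen 10 (rule 101): 100000000011101
Gen 11 (rule 75): 001111111110100
Gen 12 (rule 101): 100000000011101
Gen 13 (rule 75): 001111111110100

Answer: 6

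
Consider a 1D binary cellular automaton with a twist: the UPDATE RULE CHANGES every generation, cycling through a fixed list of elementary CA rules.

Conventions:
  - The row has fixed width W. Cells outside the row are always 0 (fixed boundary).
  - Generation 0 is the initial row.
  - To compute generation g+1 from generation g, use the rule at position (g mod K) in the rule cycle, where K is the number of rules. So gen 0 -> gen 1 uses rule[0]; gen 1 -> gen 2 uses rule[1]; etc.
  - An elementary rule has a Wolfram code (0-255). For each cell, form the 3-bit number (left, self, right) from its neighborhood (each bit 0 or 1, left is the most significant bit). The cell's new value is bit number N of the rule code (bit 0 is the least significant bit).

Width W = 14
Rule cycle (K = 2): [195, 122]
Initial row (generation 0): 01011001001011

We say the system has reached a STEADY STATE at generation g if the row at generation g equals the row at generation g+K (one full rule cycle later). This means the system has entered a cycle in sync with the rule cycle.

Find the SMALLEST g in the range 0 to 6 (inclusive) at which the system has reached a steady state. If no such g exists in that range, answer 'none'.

Answer: none

Derivation:
Gen 0: 01011001001011
Gen 1 (rule 195): 10001010010001
Gen 2 (rule 122): 01010101101010
Gen 3 (rule 195): 10000000100000
Gen 4 (rule 122): 01000001010000
Gen 5 (rule 195): 10011110000111
Gen 6 (rule 122): 01110011001101
Gen 7 (rule 195): 10110101010100
Gen 8 (rule 122): 01111010101010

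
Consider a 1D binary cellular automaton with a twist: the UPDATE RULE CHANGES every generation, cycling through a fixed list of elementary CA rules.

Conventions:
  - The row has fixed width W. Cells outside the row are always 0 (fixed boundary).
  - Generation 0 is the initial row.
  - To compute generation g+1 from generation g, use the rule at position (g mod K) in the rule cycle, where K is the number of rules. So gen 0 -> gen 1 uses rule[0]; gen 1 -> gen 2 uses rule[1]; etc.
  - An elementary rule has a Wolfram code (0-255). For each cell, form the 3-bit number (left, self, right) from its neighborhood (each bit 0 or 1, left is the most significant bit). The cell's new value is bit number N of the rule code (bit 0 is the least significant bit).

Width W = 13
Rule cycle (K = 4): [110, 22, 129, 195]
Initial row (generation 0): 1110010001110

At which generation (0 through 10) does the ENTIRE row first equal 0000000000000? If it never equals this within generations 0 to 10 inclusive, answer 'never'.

Answer: 10

Derivation:
Gen 0: 1110010001110
Gen 1 (rule 110): 1010110011010
Gen 2 (rule 22): 1010001100011
Gen 3 (rule 129): 0000100001000
Gen 4 (rule 195): 1111001110011
Gen 5 (rule 110): 1001011010111
Gen 6 (rule 22): 1111000010000
Gen 7 (rule 129): 0110011000111
Gen 8 (rule 195): 1010101011011
Gen 9 (rule 110): 1111111111111
Gen 10 (rule 22): 0000000000000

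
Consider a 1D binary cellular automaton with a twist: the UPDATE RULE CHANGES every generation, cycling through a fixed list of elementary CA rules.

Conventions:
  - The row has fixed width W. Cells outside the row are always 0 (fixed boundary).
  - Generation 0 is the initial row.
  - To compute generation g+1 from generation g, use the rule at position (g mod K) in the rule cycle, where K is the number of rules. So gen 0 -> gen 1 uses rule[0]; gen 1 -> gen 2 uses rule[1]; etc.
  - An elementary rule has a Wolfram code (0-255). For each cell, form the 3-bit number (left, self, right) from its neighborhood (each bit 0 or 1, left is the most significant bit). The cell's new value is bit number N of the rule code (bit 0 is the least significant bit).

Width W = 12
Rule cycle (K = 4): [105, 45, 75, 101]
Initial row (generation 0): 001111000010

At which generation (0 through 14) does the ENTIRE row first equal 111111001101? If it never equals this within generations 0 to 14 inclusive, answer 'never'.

Answer: never

Derivation:
Gen 0: 001111000010
Gen 1 (rule 105): 101001011000
Gen 2 (rule 45): 111001110011
Gen 3 (rule 75): 101011010111
Gen 4 (rule 101): 111101111001
Gen 5 (rule 105): 100111001000
Gen 6 (rule 45): 100100001011
Gen 7 (rule 75): 001001110011
Gen 8 (rule 101): 101000010001
Gen 9 (rule 105): 010011000100
Gen 10 (rule 45): 010010010101
Gen 11 (rule 75): 100100100000
Gen 12 (rule 101): 100100101111
Gen 13 (rule 105): 000000011001
Gen 14 (rule 45): 111111010001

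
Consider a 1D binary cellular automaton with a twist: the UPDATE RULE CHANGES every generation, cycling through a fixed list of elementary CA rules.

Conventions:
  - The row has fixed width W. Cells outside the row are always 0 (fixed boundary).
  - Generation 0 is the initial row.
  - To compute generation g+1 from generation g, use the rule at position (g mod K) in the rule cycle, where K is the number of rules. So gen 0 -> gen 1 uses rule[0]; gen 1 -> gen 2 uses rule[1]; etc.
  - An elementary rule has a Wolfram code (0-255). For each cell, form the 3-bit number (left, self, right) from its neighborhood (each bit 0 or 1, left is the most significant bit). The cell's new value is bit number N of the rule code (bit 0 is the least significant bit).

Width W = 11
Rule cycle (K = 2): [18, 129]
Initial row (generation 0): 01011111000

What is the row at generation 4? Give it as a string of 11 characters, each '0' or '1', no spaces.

Gen 0: 01011111000
Gen 1 (rule 18): 10000000100
Gen 2 (rule 129): 00111110001
Gen 3 (rule 18): 01000001010
Gen 4 (rule 129): 00011100000

Answer: 00011100000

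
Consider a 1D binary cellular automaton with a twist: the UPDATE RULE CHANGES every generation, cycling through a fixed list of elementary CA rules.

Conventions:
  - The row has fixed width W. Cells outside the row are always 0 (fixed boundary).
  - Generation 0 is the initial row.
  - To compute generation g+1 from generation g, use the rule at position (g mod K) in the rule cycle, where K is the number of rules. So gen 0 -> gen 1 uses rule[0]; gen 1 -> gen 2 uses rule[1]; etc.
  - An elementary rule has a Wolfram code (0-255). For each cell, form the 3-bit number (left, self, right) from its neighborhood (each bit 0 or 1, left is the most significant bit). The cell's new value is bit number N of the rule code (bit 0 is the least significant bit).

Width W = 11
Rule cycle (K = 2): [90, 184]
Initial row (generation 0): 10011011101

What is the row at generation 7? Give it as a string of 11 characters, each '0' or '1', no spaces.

Gen 0: 10011011101
Gen 1 (rule 90): 01111010100
Gen 2 (rule 184): 01110101010
Gen 3 (rule 90): 11010000001
Gen 4 (rule 184): 10101000000
Gen 5 (rule 90): 00000100000
Gen 6 (rule 184): 00000010000
Gen 7 (rule 90): 00000101000

Answer: 00000101000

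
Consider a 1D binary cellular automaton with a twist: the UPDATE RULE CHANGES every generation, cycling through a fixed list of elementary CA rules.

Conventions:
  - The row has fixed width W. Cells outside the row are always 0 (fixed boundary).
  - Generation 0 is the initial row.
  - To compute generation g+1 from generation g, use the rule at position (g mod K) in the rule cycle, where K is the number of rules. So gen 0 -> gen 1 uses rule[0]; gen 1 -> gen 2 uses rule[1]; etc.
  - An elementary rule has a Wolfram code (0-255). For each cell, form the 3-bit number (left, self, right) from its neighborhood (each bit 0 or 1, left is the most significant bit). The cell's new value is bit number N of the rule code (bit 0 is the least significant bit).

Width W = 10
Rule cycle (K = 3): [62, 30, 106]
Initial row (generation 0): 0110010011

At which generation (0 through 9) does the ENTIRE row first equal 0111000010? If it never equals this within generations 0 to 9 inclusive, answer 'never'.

Answer: never

Derivation:
Gen 0: 0110010011
Gen 1 (rule 62): 1101111110
Gen 2 (rule 30): 1001000001
Gen 3 (rule 106): 0010000010
Gen 4 (rule 62): 0111000111
Gen 5 (rule 30): 1100101100
Gen 6 (rule 106): 1101011100
Gen 7 (rule 62): 1011110010
Gen 8 (rule 30): 1010001111
Gen 9 (rule 106): 0100011001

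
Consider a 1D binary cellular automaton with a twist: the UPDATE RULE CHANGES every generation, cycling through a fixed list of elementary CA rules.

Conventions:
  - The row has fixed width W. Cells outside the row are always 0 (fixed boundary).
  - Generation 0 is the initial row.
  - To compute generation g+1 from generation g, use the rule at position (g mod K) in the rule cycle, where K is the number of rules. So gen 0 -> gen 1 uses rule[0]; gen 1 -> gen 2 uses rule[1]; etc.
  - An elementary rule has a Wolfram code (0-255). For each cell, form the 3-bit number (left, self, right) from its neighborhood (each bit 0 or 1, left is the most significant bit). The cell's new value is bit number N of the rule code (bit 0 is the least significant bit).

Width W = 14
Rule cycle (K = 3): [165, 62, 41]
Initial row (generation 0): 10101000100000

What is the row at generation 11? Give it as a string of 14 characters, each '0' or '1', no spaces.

Gen 0: 10101000100000
Gen 1 (rule 165): 11111010101111
Gen 2 (rule 62): 10000111111000
Gen 3 (rule 41): 00110100000011
Gen 4 (rule 165): 10001101111000
Gen 5 (rule 62): 11011011000100
Gen 6 (rule 41): 10110110010001
Gen 7 (rule 165): 11001000010101
Gen 8 (rule 62): 10111100111111
Gen 9 (rule 41): 01100000100000
Gen 10 (rule 165): 00001110101111
Gen 11 (rule 62): 00011001111000

Answer: 00011001111000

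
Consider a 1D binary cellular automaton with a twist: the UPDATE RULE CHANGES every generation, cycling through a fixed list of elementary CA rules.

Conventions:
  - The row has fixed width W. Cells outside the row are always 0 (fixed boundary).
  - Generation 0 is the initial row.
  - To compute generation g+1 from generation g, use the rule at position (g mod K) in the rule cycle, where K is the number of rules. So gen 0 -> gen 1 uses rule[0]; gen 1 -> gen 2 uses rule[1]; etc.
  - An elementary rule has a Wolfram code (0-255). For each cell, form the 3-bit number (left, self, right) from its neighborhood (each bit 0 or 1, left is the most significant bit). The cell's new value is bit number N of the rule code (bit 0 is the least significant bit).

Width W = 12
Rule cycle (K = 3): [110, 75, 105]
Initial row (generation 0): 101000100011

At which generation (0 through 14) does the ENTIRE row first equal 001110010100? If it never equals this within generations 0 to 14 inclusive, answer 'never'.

Gen 0: 101000100011
Gen 1 (rule 110): 111001100111
Gen 2 (rule 75): 101011101101
Gen 3 (rule 105): 010110111110
Gen 4 (rule 110): 111111100010
Gen 5 (rule 75): 100000101100
Gen 6 (rule 105): 001110011101
Gen 7 (rule 110): 011010110111
Gen 8 (rule 75): 111000110101
Gen 9 (rule 105): 101010111010
Gen 10 (rule 110): 111111101110
Gen 11 (rule 75): 100000101010
Gen 12 (rule 105): 001110010100
Gen 13 (rule 110): 011010111100
Gen 14 (rule 75): 111000100101

Answer: 12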